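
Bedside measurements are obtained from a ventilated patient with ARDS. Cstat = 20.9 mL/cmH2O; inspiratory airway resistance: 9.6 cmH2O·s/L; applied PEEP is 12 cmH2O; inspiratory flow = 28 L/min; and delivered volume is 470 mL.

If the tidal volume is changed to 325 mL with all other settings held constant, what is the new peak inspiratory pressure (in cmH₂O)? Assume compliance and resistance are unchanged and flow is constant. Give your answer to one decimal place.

Flow: 28 L/min ÷ 60 = 0.4667 L/s.
PIP = Vt/C + R·V̇ + PEEP (constant-flow equation of motion).
Only the elastic term changes: ΔPIP = ΔVt / C = (325 − 470) / 20.9 = -6.938 cmH2O.
Original PIP = 470/20.9 + 9.6×0.4667 + 12 = 38.968 cmH2O; new PIP = 38.968 + (-6.938) = 32.03 cmH2O.

32.0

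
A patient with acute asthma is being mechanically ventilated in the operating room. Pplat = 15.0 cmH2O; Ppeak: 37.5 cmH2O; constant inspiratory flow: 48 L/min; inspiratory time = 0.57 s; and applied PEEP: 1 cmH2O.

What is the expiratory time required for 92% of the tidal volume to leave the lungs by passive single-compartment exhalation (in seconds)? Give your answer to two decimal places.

2.31

Flow: 48 L/min ÷ 60 = 0.8 L/s.
Vt = flow × Ti = 0.8 L/s × 0.57 s × 1000 mL/L = 456.0 mL.
R = (PIP − Pplat)/V̇ = (37.5 − 15.0) / 0.8 = 22.5/0.8 = 28.125 cmH2O·s/L.
C = Vt/(Pplat − PEEP) = 456.0 / (15.0 − 1) = 456.0/14.0 = 32.571 mL/cmH2O.
τ = R × C = 28.125 × 0.03257 L/cmH2O = 0.916 s.
t = −τ·ln(1 − 0.92) = −0.916·ln(0.08) = 2.314 s.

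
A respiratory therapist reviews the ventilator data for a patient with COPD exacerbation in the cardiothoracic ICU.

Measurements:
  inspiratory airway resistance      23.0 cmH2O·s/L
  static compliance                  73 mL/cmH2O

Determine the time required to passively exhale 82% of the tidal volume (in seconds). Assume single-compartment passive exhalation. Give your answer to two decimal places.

τ = R × C = 23.0 × 73 mL/cmH2O = 23.0 × 0.073 L/cmH2O = 1.679 s.
Exhaled fraction f = 1 − e^(−t/τ) → t = −τ·ln(1 − f) = −1.679·ln(0.18) = 2.879 s.

2.88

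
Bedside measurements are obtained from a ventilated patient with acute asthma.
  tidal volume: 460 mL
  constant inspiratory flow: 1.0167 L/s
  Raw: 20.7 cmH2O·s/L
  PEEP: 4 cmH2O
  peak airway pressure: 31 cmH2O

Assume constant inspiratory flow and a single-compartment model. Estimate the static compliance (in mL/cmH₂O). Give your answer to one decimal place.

Equation of motion (constant flow): PIP = Vt/C + R·V̇ + PEEP.
Vt/C = PIP − R·V̇ − PEEP = 31 − 20.7×1.0167 − 4 = 31 − 21.046 − 4 = 5.954 cmH2O.
C = Vt / 5.954 = 460 / 5.954 = 77.259 mL/cmH2O.

77.3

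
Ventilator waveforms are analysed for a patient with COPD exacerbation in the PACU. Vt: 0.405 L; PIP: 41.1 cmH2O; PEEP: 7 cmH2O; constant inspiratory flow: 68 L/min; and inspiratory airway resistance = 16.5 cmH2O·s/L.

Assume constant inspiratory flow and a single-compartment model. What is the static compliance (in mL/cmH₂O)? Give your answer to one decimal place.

Flow: 68 L/min ÷ 60 = 1.1333 L/s.
Equation of motion (constant flow): PIP = Vt/C + R·V̇ + PEEP.
Vt/C = PIP − R·V̇ − PEEP = 41.1 − 16.5×1.1333 − 7 = 41.1 − 18.699 − 7 = 15.401 cmH2O.
C = Vt / 15.401 = 405 / 15.401 = 26.297 mL/cmH2O.

26.3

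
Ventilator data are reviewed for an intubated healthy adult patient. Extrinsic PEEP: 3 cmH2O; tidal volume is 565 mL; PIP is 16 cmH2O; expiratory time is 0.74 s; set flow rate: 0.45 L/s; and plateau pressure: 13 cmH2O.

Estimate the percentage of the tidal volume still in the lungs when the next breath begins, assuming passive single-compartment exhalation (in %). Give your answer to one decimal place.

14.0

R = (PIP − Pplat)/V̇ = (16 − 13) / 0.45 = 3.0/0.45 = 6.667 cmH2O·s/L.
C = Vt/(Pplat − PEEP) = 565.0 / (13 − 3) = 565.0/10.0 = 56.5 mL/cmH2O.
τ = R × C = 6.667 × 0.0565 L/cmH2O = 0.3767 s.
Fraction remaining at end-expiration = e^(−Te/τ) = e^(−0.74/0.3767) = 0.1402 → 14.02%.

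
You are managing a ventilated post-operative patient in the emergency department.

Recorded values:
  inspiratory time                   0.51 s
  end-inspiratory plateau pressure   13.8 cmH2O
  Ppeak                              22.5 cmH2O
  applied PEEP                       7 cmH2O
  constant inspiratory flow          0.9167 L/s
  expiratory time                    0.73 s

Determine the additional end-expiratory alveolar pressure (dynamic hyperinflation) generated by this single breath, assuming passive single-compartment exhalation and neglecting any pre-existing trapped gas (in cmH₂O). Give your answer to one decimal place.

Vt = flow × Ti = 0.9167 L/s × 0.51 s × 1000 mL/L = 467.52 mL.
R = (PIP − Pplat)/V̇ = (22.5 − 13.8) / 0.9167 = 8.7/0.9167 = 9.491 cmH2O·s/L.
C = Vt/(Pplat − PEEP) = 467.52 / (13.8 − 7) = 467.52/6.8 = 68.753 mL/cmH2O.
τ = R × C = 9.491 × 0.06875 L/cmH2O = 0.6525 s.
Fraction remaining = e^(−Te/τ) = e^(−0.73/0.6525) = 0.3267; trapped volume = 467.52 × 0.3267 = 152.74 mL.
Additional alveolar pressure from trapping ≈ V_trapped / C = 152.74 / 68.753 = 2.222 cmH2O.

2.2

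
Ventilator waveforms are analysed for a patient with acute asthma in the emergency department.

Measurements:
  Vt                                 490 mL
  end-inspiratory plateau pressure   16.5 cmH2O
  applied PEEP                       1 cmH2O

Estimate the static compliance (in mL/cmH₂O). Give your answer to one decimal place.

Cstat = Vt / (Pplat − PEEP) = 490 / (16.5 − 1) = 490 / 15.5 = 31.613 mL/cmH2O.

31.6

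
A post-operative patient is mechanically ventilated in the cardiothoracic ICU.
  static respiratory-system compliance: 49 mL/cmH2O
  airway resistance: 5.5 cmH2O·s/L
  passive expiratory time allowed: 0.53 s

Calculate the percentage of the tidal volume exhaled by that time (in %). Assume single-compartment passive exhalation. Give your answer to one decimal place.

86.0

τ = R × C = 5.5 × 49 mL/cmH2O = 5.5 × 0.049 L/cmH2O = 0.2695 s.
Passive exhalation: V(t)/V₀ = e^(−t/τ) = e^(−0.53/0.2695) = 0.1399.
Fraction exhaled = 1 − 0.1399 = 0.8601 → 86.01%.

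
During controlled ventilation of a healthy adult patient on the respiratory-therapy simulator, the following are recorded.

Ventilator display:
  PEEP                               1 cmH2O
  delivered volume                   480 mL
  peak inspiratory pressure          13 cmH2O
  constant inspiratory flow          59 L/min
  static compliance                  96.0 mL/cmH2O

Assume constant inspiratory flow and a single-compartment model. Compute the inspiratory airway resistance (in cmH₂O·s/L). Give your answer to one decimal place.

7.1

Flow: 59 L/min ÷ 60 = 0.9833 L/s.
Equation of motion (constant flow): PIP = Vt/C + R·V̇ + PEEP.
R·V̇ = PIP − Vt/C − PEEP = 13 − 480/96.0 − 1 = 13 − 5.0 − 1 = 7.0 cmH2O.
R = 7.0 / 0.9833 = 7.119 cmH2O·s/L.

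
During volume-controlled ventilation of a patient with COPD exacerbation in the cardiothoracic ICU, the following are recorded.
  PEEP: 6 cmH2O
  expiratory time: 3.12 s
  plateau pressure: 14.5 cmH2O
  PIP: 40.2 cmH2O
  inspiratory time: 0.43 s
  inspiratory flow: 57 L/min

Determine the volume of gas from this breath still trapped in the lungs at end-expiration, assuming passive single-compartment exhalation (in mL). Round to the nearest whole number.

Flow: 57 L/min ÷ 60 = 0.95 L/s.
Vt = flow × Ti = 0.95 L/s × 0.43 s × 1000 mL/L = 408.5 mL.
R = (PIP − Pplat)/V̇ = (40.2 − 14.5) / 0.95 = 25.7/0.95 = 27.053 cmH2O·s/L.
C = Vt/(Pplat − PEEP) = 408.5 / (14.5 − 6) = 408.5/8.5 = 48.059 mL/cmH2O.
τ = R × C = 27.053 × 0.04806 L/cmH2O = 1.3 s.
Fraction remaining = e^(−Te/τ) = e^(−3.12/1.3) = 0.09072.
Trapped volume = 408.5 × 0.09072 = 37.059 mL.

37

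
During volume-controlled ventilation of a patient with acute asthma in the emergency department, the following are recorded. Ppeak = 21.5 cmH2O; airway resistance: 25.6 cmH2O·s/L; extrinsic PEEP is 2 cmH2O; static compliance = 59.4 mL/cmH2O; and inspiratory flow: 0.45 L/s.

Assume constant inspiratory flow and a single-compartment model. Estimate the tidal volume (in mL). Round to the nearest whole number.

Equation of motion (constant flow): PIP = Vt/C + R·V̇ + PEEP.
Vt/C = PIP − R·V̇ − PEEP = 21.5 − 11.52 − 2 = 7.98 cmH2O.
Vt = C × 7.98 = 59.4 × 7.98 = 474.01 mL.

474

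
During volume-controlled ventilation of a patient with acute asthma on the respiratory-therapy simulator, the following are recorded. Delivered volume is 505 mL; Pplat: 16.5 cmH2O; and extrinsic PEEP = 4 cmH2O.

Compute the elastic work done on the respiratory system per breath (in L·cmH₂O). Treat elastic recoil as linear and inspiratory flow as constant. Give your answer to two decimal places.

Elastic work ≈ ½ × (Pplat − PEEP) × Vt = 0.5 × (16.5 − 4) × 0.505 L = 0.5 × 12.5 × 0.505 = 3.156 L·cmH2O.

3.16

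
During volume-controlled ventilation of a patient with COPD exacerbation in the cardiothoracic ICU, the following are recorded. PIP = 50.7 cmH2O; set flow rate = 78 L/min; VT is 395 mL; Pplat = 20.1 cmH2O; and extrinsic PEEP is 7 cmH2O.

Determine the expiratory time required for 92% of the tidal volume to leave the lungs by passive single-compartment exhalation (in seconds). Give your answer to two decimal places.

Flow: 78 L/min ÷ 60 = 1.3 L/s.
R = (PIP − Pplat)/V̇ = (50.7 − 20.1) / 1.3 = 30.6/1.3 = 23.538 cmH2O·s/L.
C = Vt/(Pplat − PEEP) = 395.0 / (20.1 − 7) = 395.0/13.1 = 30.153 mL/cmH2O.
τ = R × C = 23.538 × 0.03015 L/cmH2O = 0.7097 s.
t = −τ·ln(1 − 0.92) = −0.7097·ln(0.08) = 1.793 s.

1.79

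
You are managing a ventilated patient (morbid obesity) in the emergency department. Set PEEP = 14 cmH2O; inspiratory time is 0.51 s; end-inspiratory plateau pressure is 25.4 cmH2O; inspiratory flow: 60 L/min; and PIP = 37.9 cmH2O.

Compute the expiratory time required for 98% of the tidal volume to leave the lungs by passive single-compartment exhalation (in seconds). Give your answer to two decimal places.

Flow: 60 L/min ÷ 60 = 1 L/s.
Vt = flow × Ti = 1 L/s × 0.51 s × 1000 mL/L = 510.0 mL.
R = (PIP − Pplat)/V̇ = (37.9 − 25.4) / 1 = 12.5/1 = 12.5 cmH2O·s/L.
C = Vt/(Pplat − PEEP) = 510.0 / (25.4 − 14) = 510.0/11.4 = 44.737 mL/cmH2O.
τ = R × C = 12.5 × 0.04474 L/cmH2O = 0.5593 s.
t = −τ·ln(1 − 0.98) = −0.5593·ln(0.02) = 2.188 s.

2.19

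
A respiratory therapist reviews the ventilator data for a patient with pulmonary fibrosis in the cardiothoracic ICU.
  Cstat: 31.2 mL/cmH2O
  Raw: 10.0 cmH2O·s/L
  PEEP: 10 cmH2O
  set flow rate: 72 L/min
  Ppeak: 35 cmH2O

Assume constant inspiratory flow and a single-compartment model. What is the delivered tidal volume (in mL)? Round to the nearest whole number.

406

Flow: 72 L/min ÷ 60 = 1.2 L/s.
Equation of motion (constant flow): PIP = Vt/C + R·V̇ + PEEP.
Vt/C = PIP − R·V̇ − PEEP = 35 − 12.0 − 10 = 13.0 cmH2O.
Vt = C × 13.0 = 31.2 × 13.0 = 405.6 mL.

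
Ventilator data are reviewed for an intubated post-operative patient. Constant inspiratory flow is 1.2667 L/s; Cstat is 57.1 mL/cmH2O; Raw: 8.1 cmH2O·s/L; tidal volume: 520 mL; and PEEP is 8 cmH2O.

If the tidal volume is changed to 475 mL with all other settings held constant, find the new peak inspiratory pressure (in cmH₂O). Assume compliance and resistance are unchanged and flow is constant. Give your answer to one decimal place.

PIP = Vt/C + R·V̇ + PEEP (constant-flow equation of motion).
Only the elastic term changes: ΔPIP = ΔVt / C = (475 − 520) / 57.1 = -0.7881 cmH2O.
Original PIP = 520/57.1 + 8.1×1.2667 + 8 = 27.367 cmH2O; new PIP = 27.367 + (-0.7881) = 26.579 cmH2O.

26.6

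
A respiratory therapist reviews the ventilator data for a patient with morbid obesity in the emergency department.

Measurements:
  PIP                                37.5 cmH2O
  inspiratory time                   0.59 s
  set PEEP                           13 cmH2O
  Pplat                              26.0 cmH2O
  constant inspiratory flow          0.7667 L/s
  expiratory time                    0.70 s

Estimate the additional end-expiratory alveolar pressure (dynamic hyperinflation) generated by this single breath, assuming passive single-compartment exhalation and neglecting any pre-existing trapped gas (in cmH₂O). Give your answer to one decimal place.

Vt = flow × Ti = 0.7667 L/s × 0.59 s × 1000 mL/L = 452.35 mL.
R = (PIP − Pplat)/V̇ = (37.5 − 26.0) / 0.7667 = 11.5/0.7667 = 14.999 cmH2O·s/L.
C = Vt/(Pplat − PEEP) = 452.35 / (26.0 − 13) = 452.35/13.0 = 34.796 mL/cmH2O.
τ = R × C = 14.999 × 0.0348 L/cmH2O = 0.522 s.
Fraction remaining = e^(−Te/τ) = e^(−0.70/0.522) = 0.2616; trapped volume = 452.35 × 0.2616 = 118.33 mL.
Additional alveolar pressure from trapping ≈ V_trapped / C = 118.33 / 34.796 = 3.401 cmH2O.

3.4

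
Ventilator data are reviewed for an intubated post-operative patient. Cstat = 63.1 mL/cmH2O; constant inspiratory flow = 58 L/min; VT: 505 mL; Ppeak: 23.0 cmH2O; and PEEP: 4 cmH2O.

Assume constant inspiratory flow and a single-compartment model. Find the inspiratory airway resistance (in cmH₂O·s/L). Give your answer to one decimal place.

Flow: 58 L/min ÷ 60 = 0.9667 L/s.
Equation of motion (constant flow): PIP = Vt/C + R·V̇ + PEEP.
R·V̇ = PIP − Vt/C − PEEP = 23.0 − 505/63.1 − 4 = 23.0 − 8.003 − 4 = 10.997 cmH2O.
R = 10.997 / 0.9667 = 11.376 cmH2O·s/L.

11.4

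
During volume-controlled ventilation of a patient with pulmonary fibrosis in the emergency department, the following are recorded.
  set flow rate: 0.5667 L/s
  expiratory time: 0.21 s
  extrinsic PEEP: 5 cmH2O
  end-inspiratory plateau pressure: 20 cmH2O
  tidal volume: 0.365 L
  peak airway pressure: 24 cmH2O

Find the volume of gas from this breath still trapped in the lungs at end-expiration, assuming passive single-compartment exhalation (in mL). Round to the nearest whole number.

R = (PIP − Pplat)/V̇ = (24 − 20) / 0.5667 = 4.0/0.5667 = 7.058 cmH2O·s/L.
C = Vt/(Pplat − PEEP) = 365.0 / (20 − 5) = 365.0/15.0 = 24.333 mL/cmH2O.
τ = R × C = 7.058 × 0.02433 L/cmH2O = 0.1717 s.
Fraction remaining = e^(−Te/τ) = e^(−0.21/0.1717) = 0.2943.
Trapped volume = 365.0 × 0.2943 = 107.42 mL.

107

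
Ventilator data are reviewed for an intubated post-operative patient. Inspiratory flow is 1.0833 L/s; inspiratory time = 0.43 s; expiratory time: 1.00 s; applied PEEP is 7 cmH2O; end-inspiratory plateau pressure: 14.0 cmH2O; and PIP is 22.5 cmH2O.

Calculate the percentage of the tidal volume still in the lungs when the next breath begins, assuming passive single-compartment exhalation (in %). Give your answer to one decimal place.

Vt = flow × Ti = 1.0833 L/s × 0.43 s × 1000 mL/L = 465.82 mL.
R = (PIP − Pplat)/V̇ = (22.5 − 14.0) / 1.0833 = 8.5/1.0833 = 7.846 cmH2O·s/L.
C = Vt/(Pplat − PEEP) = 465.82 / (14.0 − 7) = 465.82/7.0 = 66.546 mL/cmH2O.
τ = R × C = 7.846 × 0.06655 L/cmH2O = 0.5222 s.
Fraction remaining at end-expiration = e^(−Te/τ) = e^(−1.00/0.5222) = 0.1473 → 14.73%.

14.7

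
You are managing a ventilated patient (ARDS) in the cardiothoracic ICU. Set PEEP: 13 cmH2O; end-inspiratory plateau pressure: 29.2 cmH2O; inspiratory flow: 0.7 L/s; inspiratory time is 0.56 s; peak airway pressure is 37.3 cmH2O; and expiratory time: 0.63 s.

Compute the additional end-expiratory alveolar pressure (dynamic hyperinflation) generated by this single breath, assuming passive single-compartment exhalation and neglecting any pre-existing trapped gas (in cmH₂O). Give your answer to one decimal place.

1.7

Vt = flow × Ti = 0.7 L/s × 0.56 s × 1000 mL/L = 392.0 mL.
R = (PIP − Pplat)/V̇ = (37.3 − 29.2) / 0.7 = 8.1/0.7 = 11.571 cmH2O·s/L.
C = Vt/(Pplat − PEEP) = 392.0 / (29.2 − 13) = 392.0/16.2 = 24.198 mL/cmH2O.
τ = R × C = 11.571 × 0.0242 L/cmH2O = 0.28 s.
Fraction remaining = e^(−Te/τ) = e^(−0.63/0.28) = 0.1054; trapped volume = 392.0 × 0.1054 = 41.317 mL.
Additional alveolar pressure from trapping ≈ V_trapped / C = 41.317 / 24.198 = 1.707 cmH2O.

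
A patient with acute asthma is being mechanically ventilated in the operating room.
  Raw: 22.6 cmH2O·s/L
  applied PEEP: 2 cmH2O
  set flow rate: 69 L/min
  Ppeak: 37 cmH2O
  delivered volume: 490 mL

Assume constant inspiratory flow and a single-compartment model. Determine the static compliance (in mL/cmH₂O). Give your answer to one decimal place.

54.4

Flow: 69 L/min ÷ 60 = 1.15 L/s.
Equation of motion (constant flow): PIP = Vt/C + R·V̇ + PEEP.
Vt/C = PIP − R·V̇ − PEEP = 37 − 22.6×1.15 − 2 = 37 − 25.99 − 2 = 9.01 cmH2O.
C = Vt / 9.01 = 490 / 9.01 = 54.384 mL/cmH2O.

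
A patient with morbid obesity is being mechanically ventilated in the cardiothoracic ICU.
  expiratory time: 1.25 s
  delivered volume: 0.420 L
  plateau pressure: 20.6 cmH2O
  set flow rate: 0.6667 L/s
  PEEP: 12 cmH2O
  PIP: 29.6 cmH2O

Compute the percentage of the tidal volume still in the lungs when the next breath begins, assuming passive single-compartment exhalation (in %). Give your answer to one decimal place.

15.0

R = (PIP − Pplat)/V̇ = (29.6 − 20.6) / 0.6667 = 9.0/0.6667 = 13.499 cmH2O·s/L.
C = Vt/(Pplat − PEEP) = 420.0 / (20.6 − 12) = 420.0/8.6 = 48.837 mL/cmH2O.
τ = R × C = 13.499 × 0.04884 L/cmH2O = 0.6593 s.
Fraction remaining at end-expiration = e^(−Te/τ) = e^(−1.25/0.6593) = 0.1502 → 15.02%.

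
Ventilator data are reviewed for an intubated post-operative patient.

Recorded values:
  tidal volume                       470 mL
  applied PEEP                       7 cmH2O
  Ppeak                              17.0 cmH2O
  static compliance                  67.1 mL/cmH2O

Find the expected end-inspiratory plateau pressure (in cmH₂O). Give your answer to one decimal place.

Pplat = PEEP + Vt / Cstat = 7 + 470 / 67.1 = 7 + 7.004 = 14.004 cmH2O.

14.0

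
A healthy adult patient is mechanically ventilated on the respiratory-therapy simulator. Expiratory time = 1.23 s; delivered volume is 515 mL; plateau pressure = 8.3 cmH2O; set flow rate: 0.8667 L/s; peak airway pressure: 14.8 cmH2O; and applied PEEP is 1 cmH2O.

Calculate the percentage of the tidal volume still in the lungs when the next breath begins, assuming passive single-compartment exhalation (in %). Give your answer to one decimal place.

R = (PIP − Pplat)/V̇ = (14.8 − 8.3) / 0.8667 = 6.5/0.8667 = 7.5 cmH2O·s/L.
C = Vt/(Pplat − PEEP) = 515.0 / (8.3 − 1) = 515.0/7.3 = 70.548 mL/cmH2O.
τ = R × C = 7.5 × 0.07055 L/cmH2O = 0.5291 s.
Fraction remaining at end-expiration = e^(−Te/τ) = e^(−1.23/0.5291) = 0.09781 → 9.781%.

9.8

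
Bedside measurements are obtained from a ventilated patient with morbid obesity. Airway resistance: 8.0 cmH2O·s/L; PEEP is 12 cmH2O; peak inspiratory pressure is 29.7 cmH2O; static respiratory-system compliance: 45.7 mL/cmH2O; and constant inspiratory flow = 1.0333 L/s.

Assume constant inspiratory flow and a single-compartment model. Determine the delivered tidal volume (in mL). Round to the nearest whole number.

Equation of motion (constant flow): PIP = Vt/C + R·V̇ + PEEP.
Vt/C = PIP − R·V̇ − PEEP = 29.7 − 8.266 − 12 = 9.434 cmH2O.
Vt = C × 9.434 = 45.7 × 9.434 = 431.13 mL.

431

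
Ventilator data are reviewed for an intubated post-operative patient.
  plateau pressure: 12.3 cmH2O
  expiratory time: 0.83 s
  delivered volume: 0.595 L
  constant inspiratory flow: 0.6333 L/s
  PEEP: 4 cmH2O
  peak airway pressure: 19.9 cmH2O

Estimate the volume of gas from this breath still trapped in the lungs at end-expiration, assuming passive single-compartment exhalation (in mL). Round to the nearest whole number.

R = (PIP − Pplat)/V̇ = (19.9 − 12.3) / 0.6333 = 7.6/0.6333 = 12.001 cmH2O·s/L.
C = Vt/(Pplat − PEEP) = 595.0 / (12.3 − 4) = 595.0/8.3 = 71.687 mL/cmH2O.
τ = R × C = 12.001 × 0.07169 L/cmH2O = 0.8604 s.
Fraction remaining = e^(−Te/τ) = e^(−0.83/0.8604) = 0.3811.
Trapped volume = 595.0 × 0.3811 = 226.75 mL.

227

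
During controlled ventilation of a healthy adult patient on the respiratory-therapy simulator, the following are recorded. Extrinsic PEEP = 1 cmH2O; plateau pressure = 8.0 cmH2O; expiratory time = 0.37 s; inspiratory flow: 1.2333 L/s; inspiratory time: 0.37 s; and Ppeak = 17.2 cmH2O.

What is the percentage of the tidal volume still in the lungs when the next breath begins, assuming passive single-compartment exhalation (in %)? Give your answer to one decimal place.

Vt = flow × Ti = 1.2333 L/s × 0.37 s × 1000 mL/L = 456.32 mL.
R = (PIP − Pplat)/V̇ = (17.2 − 8.0) / 1.2333 = 9.2/1.2333 = 7.46 cmH2O·s/L.
C = Vt/(Pplat − PEEP) = 456.32 / (8.0 − 1) = 456.32/7.0 = 65.189 mL/cmH2O.
τ = R × C = 7.46 × 0.06519 L/cmH2O = 0.4863 s.
Fraction remaining at end-expiration = e^(−Te/τ) = e^(−0.37/0.4863) = 0.4673 → 46.73%.

46.7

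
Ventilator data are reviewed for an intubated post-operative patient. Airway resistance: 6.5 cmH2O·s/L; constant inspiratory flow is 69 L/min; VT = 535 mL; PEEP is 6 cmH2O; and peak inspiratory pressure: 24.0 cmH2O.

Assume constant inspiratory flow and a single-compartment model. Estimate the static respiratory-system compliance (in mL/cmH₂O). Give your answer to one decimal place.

Flow: 69 L/min ÷ 60 = 1.15 L/s.
Equation of motion (constant flow): PIP = Vt/C + R·V̇ + PEEP.
Vt/C = PIP − R·V̇ − PEEP = 24.0 − 6.5×1.15 − 6 = 24.0 − 7.475 − 6 = 10.525 cmH2O.
C = Vt / 10.525 = 535 / 10.525 = 50.831 mL/cmH2O.

50.8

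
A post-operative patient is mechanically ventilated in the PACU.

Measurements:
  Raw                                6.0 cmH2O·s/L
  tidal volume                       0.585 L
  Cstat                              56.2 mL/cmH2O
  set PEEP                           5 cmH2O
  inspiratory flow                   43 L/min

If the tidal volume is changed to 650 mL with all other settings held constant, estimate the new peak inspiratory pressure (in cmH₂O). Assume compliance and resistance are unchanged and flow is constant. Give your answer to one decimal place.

20.9

Flow: 43 L/min ÷ 60 = 0.7167 L/s.
PIP = Vt/C + R·V̇ + PEEP (constant-flow equation of motion).
Only the elastic term changes: ΔPIP = ΔVt / C = (650 − 585) / 56.2 = 1.157 cmH2O.
Original PIP = 585/56.2 + 6.0×0.7167 + 5 = 19.709 cmH2O; new PIP = 19.709 + (1.157) = 20.866 cmH2O.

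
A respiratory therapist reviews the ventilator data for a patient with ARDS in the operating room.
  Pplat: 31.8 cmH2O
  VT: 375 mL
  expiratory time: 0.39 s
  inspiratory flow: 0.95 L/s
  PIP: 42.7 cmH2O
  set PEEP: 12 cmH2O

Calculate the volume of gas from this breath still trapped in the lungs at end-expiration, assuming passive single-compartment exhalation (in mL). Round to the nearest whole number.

R = (PIP − Pplat)/V̇ = (42.7 − 31.8) / 0.95 = 10.9/0.95 = 11.474 cmH2O·s/L.
C = Vt/(Pplat − PEEP) = 375.0 / (31.8 − 12) = 375.0/19.8 = 18.939 mL/cmH2O.
τ = R × C = 11.474 × 0.01894 L/cmH2O = 0.2173 s.
Fraction remaining = e^(−Te/τ) = e^(−0.39/0.2173) = 0.1662.
Trapped volume = 375.0 × 0.1662 = 62.325 mL.

62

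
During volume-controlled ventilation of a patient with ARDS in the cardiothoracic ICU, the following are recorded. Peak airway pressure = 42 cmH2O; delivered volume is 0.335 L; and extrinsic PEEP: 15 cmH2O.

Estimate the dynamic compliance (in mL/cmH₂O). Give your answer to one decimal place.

Dynamic compliance = Vt / (PIP − PEEP) = 335 / (42 − 15) = 335 / 27.0 = 12.407 mL/cmH2O.

12.4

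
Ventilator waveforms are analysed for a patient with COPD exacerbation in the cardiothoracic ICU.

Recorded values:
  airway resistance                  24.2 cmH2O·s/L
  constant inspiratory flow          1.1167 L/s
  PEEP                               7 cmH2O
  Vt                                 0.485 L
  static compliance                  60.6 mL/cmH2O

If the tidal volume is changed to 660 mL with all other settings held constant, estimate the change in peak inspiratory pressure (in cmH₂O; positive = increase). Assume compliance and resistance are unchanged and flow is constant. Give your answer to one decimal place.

PIP = Vt/C + R·V̇ + PEEP (constant-flow equation of motion).
Only the elastic term changes: ΔPIP = ΔVt / C = (660 − 485) / 60.6 = 2.888 cmH2O.

2.9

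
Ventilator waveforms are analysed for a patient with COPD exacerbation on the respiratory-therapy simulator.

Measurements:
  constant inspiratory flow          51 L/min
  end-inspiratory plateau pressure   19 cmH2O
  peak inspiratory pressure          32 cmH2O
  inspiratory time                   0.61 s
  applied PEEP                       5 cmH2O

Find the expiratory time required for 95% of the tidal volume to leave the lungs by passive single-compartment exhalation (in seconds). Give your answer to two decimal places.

Flow: 51 L/min ÷ 60 = 0.85 L/s.
Vt = flow × Ti = 0.85 L/s × 0.61 s × 1000 mL/L = 518.5 mL.
R = (PIP − Pplat)/V̇ = (32 − 19) / 0.85 = 13.0/0.85 = 15.294 cmH2O·s/L.
C = Vt/(Pplat − PEEP) = 518.5 / (19 − 5) = 518.5/14.0 = 37.036 mL/cmH2O.
τ = R × C = 15.294 × 0.03704 L/cmH2O = 0.5665 s.
t = −τ·ln(1 − 0.95) = −0.5665·ln(0.05) = 1.697 s.

1.70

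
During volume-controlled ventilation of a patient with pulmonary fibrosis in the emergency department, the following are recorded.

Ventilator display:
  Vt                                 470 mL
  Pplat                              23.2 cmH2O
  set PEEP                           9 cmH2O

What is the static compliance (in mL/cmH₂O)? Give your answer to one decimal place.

Cstat = Vt / (Pplat − PEEP) = 470 / (23.2 − 9) = 470 / 14.2 = 33.099 mL/cmH2O.

33.1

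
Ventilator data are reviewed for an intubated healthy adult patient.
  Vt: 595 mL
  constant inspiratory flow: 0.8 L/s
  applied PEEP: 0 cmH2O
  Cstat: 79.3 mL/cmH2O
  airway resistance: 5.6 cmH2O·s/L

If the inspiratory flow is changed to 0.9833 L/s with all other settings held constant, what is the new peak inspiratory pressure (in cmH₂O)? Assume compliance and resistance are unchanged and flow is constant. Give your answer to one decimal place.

13.0

PIP = Vt/C + R·V̇ + PEEP (constant-flow equation of motion).
Only the resistive term changes: ΔPIP = R × ΔV̇ = 5.6 × (0.9833 − 0.8) = 5.6 × 0.1833 = 1.026 cmH2O.
Original PIP = 595/79.3 + 5.6×0.8 + 0 = 11.983 cmH2O; new PIP = 11.983 + (1.026) = 13.009 cmH2O.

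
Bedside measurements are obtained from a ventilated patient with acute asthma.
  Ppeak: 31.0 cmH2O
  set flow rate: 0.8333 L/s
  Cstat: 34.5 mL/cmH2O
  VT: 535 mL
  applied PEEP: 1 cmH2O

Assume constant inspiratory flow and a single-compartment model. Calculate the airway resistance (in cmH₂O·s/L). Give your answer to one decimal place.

Equation of motion (constant flow): PIP = Vt/C + R·V̇ + PEEP.
R·V̇ = PIP − Vt/C − PEEP = 31.0 − 535/34.5 − 1 = 31.0 − 15.507 − 1 = 14.493 cmH2O.
R = 14.493 / 0.8333 = 17.392 cmH2O·s/L.

17.4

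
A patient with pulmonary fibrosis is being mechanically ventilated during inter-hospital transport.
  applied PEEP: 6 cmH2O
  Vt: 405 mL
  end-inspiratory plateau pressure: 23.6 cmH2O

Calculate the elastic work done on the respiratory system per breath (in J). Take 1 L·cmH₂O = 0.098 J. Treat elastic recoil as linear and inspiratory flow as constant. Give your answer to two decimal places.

Elastic work ≈ ½ × (Pplat − PEEP) × Vt = 0.5 × (23.6 − 6) × 0.405 L = 0.5 × 17.6 × 0.405 = 3.564 L·cmH2O.
× 0.098 J/(L·cmH2O) → 0.3493 J.

0.35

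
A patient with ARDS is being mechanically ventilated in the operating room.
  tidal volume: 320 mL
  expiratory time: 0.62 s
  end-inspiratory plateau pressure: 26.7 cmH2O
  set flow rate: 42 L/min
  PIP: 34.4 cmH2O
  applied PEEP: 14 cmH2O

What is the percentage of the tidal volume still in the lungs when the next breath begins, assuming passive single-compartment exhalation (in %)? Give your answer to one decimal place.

Flow: 42 L/min ÷ 60 = 0.7 L/s.
R = (PIP − Pplat)/V̇ = (34.4 − 26.7) / 0.7 = 7.7/0.7 = 11.0 cmH2O·s/L.
C = Vt/(Pplat − PEEP) = 320.0 / (26.7 − 14) = 320.0/12.7 = 25.197 mL/cmH2O.
τ = R × C = 11.0 × 0.0252 L/cmH2O = 0.2772 s.
Fraction remaining at end-expiration = e^(−Te/τ) = e^(−0.62/0.2772) = 0.1068 → 10.68%.

10.7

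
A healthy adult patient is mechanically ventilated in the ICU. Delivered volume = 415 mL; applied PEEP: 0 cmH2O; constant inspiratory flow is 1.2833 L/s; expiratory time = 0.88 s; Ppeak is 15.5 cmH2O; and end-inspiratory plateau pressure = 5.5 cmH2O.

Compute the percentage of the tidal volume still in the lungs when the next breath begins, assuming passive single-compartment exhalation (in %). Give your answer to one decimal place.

22.4

R = (PIP − Pplat)/V̇ = (15.5 − 5.5) / 1.2833 = 10.0/1.2833 = 7.792 cmH2O·s/L.
C = Vt/(Pplat − PEEP) = 415.0 / (5.5 − 0) = 415.0/5.5 = 75.455 mL/cmH2O.
τ = R × C = 7.792 × 0.07546 L/cmH2O = 0.588 s.
Fraction remaining at end-expiration = e^(−Te/τ) = e^(−0.88/0.588) = 0.2239 → 22.39%.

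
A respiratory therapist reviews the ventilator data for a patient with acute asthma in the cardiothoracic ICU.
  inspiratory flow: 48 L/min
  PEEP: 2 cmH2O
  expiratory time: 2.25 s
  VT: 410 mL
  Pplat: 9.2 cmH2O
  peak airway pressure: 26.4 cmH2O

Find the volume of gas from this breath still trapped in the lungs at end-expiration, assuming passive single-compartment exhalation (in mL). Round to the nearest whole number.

Flow: 48 L/min ÷ 60 = 0.8 L/s.
R = (PIP − Pplat)/V̇ = (26.4 − 9.2) / 0.8 = 17.2/0.8 = 21.5 cmH2O·s/L.
C = Vt/(Pplat − PEEP) = 410.0 / (9.2 − 2) = 410.0/7.2 = 56.944 mL/cmH2O.
τ = R × C = 21.5 × 0.05694 L/cmH2O = 1.224 s.
Fraction remaining = e^(−Te/τ) = e^(−2.25/1.224) = 0.1591.
Trapped volume = 410.0 × 0.1591 = 65.231 mL.

65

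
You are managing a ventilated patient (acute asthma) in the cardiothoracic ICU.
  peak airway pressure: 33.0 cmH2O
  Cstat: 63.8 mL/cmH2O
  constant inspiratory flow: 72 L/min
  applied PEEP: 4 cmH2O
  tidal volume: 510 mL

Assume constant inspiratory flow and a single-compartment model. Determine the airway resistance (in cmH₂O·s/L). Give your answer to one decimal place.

Flow: 72 L/min ÷ 60 = 1.2 L/s.
Equation of motion (constant flow): PIP = Vt/C + R·V̇ + PEEP.
R·V̇ = PIP − Vt/C − PEEP = 33.0 − 510/63.8 − 4 = 33.0 − 7.994 − 4 = 21.006 cmH2O.
R = 21.006 / 1.2 = 17.505 cmH2O·s/L.

17.5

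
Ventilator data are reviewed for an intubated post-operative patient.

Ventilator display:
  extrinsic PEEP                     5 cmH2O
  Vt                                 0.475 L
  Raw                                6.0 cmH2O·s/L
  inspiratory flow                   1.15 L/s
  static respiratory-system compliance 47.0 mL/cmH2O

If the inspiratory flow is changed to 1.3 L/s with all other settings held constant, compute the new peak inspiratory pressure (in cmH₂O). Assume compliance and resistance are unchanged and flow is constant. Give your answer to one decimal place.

22.9

PIP = Vt/C + R·V̇ + PEEP (constant-flow equation of motion).
Only the resistive term changes: ΔPIP = R × ΔV̇ = 6.0 × (1.3 − 1.15) = 6.0 × 0.15 = 0.9 cmH2O.
Original PIP = 475/47.0 + 6.0×1.15 + 5 = 22.006 cmH2O; new PIP = 22.006 + (0.9) = 22.906 cmH2O.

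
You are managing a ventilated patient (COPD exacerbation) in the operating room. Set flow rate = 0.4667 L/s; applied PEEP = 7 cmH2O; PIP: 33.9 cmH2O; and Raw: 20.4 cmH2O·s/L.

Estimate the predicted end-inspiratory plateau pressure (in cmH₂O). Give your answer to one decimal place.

Pplat = PIP − Raw × flow = 33.9 − 20.4 × 0.4667 = 33.9 − 9.521 = 24.379 cmH2O.

24.4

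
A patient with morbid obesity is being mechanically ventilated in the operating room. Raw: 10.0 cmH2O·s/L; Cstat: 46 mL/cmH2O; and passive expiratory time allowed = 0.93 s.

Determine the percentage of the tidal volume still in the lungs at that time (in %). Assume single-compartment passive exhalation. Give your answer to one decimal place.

13.2

τ = R × C = 10.0 × 46 mL/cmH2O = 10.0 × 0.046 L/cmH2O = 0.46 s.
Passive exhalation: V(t)/V₀ = e^(−t/τ) = e^(−0.93/0.46) = 0.1324.
Fraction remaining = 0.1324 → 13.24%.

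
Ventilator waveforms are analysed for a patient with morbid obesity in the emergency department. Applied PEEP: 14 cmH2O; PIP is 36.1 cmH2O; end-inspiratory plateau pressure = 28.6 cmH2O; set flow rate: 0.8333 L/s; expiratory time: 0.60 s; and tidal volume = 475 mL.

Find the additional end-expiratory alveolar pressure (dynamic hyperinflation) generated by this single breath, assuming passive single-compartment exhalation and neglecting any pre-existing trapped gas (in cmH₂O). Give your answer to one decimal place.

R = (PIP − Pplat)/V̇ = (36.1 − 28.6) / 0.8333 = 7.5/0.8333 = 9.0 cmH2O·s/L.
C = Vt/(Pplat − PEEP) = 475.0 / (28.6 − 14) = 475.0/14.6 = 32.534 mL/cmH2O.
τ = R × C = 9.0 × 0.03253 L/cmH2O = 0.2928 s.
Fraction remaining = e^(−Te/τ) = e^(−0.60/0.2928) = 0.1288; trapped volume = 475.0 × 0.1288 = 61.18 mL.
Additional alveolar pressure from trapping ≈ V_trapped / C = 61.18 / 32.534 = 1.88 cmH2O.

1.9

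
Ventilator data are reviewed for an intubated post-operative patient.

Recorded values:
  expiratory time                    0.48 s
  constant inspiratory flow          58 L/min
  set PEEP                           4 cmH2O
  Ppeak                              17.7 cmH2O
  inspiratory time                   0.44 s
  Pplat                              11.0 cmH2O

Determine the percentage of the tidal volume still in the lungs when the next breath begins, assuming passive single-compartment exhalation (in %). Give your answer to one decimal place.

Flow: 58 L/min ÷ 60 = 0.9667 L/s.
Vt = flow × Ti = 0.9667 L/s × 0.44 s × 1000 mL/L = 425.35 mL.
R = (PIP − Pplat)/V̇ = (17.7 − 11.0) / 0.9667 = 6.7/0.9667 = 6.931 cmH2O·s/L.
C = Vt/(Pplat − PEEP) = 425.35 / (11.0 − 4) = 425.35/7.0 = 60.764 mL/cmH2O.
τ = R × C = 6.931 × 0.06076 L/cmH2O = 0.4211 s.
Fraction remaining at end-expiration = e^(−Te/τ) = e^(−0.48/0.4211) = 0.3199 → 31.99%.

32.0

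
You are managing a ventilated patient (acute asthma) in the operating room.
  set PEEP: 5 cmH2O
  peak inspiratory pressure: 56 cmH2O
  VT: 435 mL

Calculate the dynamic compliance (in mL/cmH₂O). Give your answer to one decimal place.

Dynamic compliance = Vt / (PIP − PEEP) = 435 / (56 − 5) = 435 / 51.0 = 8.529 mL/cmH2O.

8.5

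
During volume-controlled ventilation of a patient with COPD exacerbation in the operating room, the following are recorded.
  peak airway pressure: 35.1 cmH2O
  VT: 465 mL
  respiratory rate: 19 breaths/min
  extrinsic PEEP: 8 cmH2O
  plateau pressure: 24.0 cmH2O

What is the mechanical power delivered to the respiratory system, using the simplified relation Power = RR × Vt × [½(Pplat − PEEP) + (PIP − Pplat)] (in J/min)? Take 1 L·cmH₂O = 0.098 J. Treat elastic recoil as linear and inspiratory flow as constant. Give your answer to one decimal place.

16.5

Per-breath work = Vt × [½(Pplat−PEEP) + (PIP−Pplat)] = 0.465 × [0.5×16.0 + 11.1] = 0.465 × 19.1 = 8.882 L·cmH2O.
Power = 19 × 8.882 = 168.76 L·cmH2O/min.
× 0.098 J/(L·cmH2O) → 16.538 J/min.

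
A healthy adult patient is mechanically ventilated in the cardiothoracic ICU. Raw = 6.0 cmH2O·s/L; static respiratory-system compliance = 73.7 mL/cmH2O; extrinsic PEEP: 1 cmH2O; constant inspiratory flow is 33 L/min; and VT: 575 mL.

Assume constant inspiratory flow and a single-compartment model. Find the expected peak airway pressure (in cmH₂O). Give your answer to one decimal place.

12.1

Flow: 33 L/min ÷ 60 = 0.55 L/s.
Equation of motion (constant flow): PIP = Vt/C + R·V̇ + PEEP.
PIP = 575/73.7 + 6.0×0.55 + 1 = 7.802 + 3.3 + 1 = 12.102 cmH2O.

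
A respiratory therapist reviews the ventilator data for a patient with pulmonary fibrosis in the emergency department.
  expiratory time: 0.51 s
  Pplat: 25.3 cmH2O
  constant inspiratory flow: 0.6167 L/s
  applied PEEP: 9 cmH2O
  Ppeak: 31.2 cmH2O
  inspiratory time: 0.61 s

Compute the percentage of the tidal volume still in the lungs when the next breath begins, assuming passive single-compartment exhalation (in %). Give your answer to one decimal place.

Vt = flow × Ti = 0.6167 L/s × 0.61 s × 1000 mL/L = 376.19 mL.
R = (PIP − Pplat)/V̇ = (31.2 − 25.3) / 0.6167 = 5.9/0.6167 = 9.567 cmH2O·s/L.
C = Vt/(Pplat − PEEP) = 376.19 / (25.3 − 9) = 376.19/16.3 = 23.079 mL/cmH2O.
τ = R × C = 9.567 × 0.02308 L/cmH2O = 0.2208 s.
Fraction remaining at end-expiration = e^(−Te/τ) = e^(−0.51/0.2208) = 0.09928 → 9.928%.

9.9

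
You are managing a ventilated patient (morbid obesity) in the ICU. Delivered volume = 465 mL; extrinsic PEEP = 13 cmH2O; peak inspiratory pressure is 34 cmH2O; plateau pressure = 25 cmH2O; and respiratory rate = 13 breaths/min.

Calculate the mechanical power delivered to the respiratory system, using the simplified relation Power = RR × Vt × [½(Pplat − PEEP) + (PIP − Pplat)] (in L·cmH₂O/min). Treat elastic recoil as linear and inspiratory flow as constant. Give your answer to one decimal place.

90.7

Per-breath work = Vt × [½(Pplat−PEEP) + (PIP−Pplat)] = 0.465 × [0.5×12.0 + 9.0] = 0.465 × 15.0 = 6.975 L·cmH2O.
Power = 13 × 6.975 = 90.675 L·cmH2O/min.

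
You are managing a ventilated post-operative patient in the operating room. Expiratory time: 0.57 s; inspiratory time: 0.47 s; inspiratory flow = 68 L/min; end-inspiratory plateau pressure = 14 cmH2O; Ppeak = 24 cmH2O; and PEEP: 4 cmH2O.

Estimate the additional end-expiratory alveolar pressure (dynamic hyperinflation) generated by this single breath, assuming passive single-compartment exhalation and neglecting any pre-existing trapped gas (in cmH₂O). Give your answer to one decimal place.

Flow: 68 L/min ÷ 60 = 1.1333 L/s.
Vt = flow × Ti = 1.1333 L/s × 0.47 s × 1000 mL/L = 532.65 mL.
R = (PIP − Pplat)/V̇ = (24 − 14) / 1.1333 = 10.0/1.1333 = 8.824 cmH2O·s/L.
C = Vt/(Pplat − PEEP) = 532.65 / (14 − 4) = 532.65/10.0 = 53.265 mL/cmH2O.
τ = R × C = 8.824 × 0.05327 L/cmH2O = 0.4701 s.
Fraction remaining = e^(−Te/τ) = e^(−0.57/0.4701) = 0.2975; trapped volume = 532.65 × 0.2975 = 158.46 mL.
Additional alveolar pressure from trapping ≈ V_trapped / C = 158.46 / 53.265 = 2.975 cmH2O.

3.0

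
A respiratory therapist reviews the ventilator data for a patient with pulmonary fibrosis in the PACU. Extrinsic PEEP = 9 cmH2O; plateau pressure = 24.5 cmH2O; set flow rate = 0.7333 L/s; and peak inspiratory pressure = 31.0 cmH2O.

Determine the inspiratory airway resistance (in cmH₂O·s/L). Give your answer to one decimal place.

8.9

Raw = (PIP − Pplat) / flow = (31.0 − 24.5) / 0.7333 = 6.5 / 0.7333 = 8.864 cmH2O·s/L.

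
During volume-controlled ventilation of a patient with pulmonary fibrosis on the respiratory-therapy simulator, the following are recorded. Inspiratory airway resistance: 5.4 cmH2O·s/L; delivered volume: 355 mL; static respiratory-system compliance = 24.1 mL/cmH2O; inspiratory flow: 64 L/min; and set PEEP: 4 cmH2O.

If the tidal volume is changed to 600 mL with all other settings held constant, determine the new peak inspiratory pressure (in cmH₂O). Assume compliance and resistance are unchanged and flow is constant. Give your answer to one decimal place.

34.7

Flow: 64 L/min ÷ 60 = 1.0667 L/s.
PIP = Vt/C + R·V̇ + PEEP (constant-flow equation of motion).
Only the elastic term changes: ΔPIP = ΔVt / C = (600 − 355) / 24.1 = 10.166 cmH2O.
Original PIP = 355/24.1 + 5.4×1.0667 + 4 = 24.49 cmH2O; new PIP = 24.49 + (10.166) = 34.656 cmH2O.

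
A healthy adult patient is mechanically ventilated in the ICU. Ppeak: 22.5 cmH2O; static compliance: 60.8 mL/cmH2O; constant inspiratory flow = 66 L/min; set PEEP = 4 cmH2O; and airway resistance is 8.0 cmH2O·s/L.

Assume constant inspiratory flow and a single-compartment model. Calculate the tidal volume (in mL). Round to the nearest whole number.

590

Flow: 66 L/min ÷ 60 = 1.1 L/s.
Equation of motion (constant flow): PIP = Vt/C + R·V̇ + PEEP.
Vt/C = PIP − R·V̇ − PEEP = 22.5 − 8.8 − 4 = 9.7 cmH2O.
Vt = C × 9.7 = 60.8 × 9.7 = 589.76 mL.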